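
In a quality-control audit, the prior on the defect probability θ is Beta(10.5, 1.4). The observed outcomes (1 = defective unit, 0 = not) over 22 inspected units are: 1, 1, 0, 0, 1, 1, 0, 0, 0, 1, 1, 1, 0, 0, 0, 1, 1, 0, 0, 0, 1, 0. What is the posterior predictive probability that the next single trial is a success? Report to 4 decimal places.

The Beta prior is conjugate to a Binomial/Bernoulli likelihood; the update adds successes to α and failures to β.
Posterior: Beta(α+k, β+n−k) = Beta(10.5+10, 1.4+12) = Beta(20.5, 13.4).
For a single future Bernoulli trial, P(success | data) = α/(α+β) = 0.6047.

0.6047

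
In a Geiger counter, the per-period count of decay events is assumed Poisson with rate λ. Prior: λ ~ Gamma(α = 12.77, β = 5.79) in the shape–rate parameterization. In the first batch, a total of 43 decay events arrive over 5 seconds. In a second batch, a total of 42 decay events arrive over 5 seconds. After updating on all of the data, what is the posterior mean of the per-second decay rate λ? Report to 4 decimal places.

With a Gamma(shape α, rate β) prior, the Poisson likelihood is conjugate: the posterior is Gamma(α + ΣXᵢ, β + n).
After batch 1: Gamma(α+S, β+n) = Gamma(12.77+43, 5.79+5) = Gamma(55.77, 10.79).
After batch 2: Gamma(α+S, β+n) = Gamma(55.77+42, 10.79+5) = Gamma(97.77, 15.79).
Posterior mean = α/β = 97.77/15.79 = 6.1919.

6.1919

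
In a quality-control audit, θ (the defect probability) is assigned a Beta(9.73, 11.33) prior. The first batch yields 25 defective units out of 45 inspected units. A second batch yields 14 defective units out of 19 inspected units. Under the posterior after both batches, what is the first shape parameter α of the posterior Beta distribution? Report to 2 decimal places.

48.73

The Beta prior is conjugate to a Binomial/Bernoulli likelihood; the update adds successes to α and failures to β.
After batch 1: Beta(9.73+25, 11.33+20) = Beta(34.73, 31.33).
After batch 2: Beta(34.73+14, 31.33+5) = Beta(48.73, 36.33).
Posterior α = 48.73.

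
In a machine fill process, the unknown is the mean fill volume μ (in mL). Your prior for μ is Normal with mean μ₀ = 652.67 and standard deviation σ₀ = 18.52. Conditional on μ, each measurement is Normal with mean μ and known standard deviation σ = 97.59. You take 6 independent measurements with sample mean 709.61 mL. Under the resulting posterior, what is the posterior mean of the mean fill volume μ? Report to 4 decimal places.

For Normal data with known variance σ², a Normal(μ₀, σ₀²) prior on μ is conjugate. Posterior precision = 1/σ₀² + n/σ²; posterior mean is the precision-weighted average of μ₀ and x̄.
n·x̄ = 6·709.61 = 4257.66.
σ₀² = 18.52² = 342.9904, σ² = 97.59² = 9523.8081; σ² + n·σ₀² = 9523.8081 + 6·342.9904 = 11581.7505.
Posterior mean = (μ₀/σ₀² + n·x̄/σ²)/(1/σ₀² + n/σ²) = (σ²·μ₀ + σ₀²·n·x̄)/(σ² + n·σ₀²) = (9523.8081·652.67 + 342.9904·4257.66)/11581.7505 = 7676240.339091/11581.7505 = 662.7876.

662.7876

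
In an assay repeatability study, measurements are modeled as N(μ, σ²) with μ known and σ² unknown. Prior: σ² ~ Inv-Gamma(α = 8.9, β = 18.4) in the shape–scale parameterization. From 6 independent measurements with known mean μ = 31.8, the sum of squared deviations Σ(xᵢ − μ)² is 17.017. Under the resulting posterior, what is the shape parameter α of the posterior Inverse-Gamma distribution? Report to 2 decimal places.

With known mean μ and an Inverse-Gamma(α, β) prior on σ², the Normal likelihood is conjugate: posterior is Inv-Gamma(α + n/2, β + Σ(xᵢ−μ)²/2).
Posterior: Inv-Gamma(8.9 + 6/2, 18.4 + 17.017/2) = Inv-Gamma(11.90, 26.9085).
Posterior α = 11.90.

11.90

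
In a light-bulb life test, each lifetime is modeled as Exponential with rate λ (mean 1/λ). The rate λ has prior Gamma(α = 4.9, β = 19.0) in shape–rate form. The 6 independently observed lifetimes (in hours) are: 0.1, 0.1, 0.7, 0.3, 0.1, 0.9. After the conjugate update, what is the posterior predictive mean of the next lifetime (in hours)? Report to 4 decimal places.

2.1414

With a Gamma(shape α, rate β) prior on the exponential rate λ, the posterior after n observations with total T = Σxᵢ is Gamma(α+n, β+T).
Sum of observations T = 2.2 hours; n = 6.
Posterior: Gamma(4.9+6, 19.0+2.2) = Gamma(10.9, 21.2).
The predictive distribution for the next observation is Lomax; its mean is β/(α−1) = 21.2/9.9 = 2.1414.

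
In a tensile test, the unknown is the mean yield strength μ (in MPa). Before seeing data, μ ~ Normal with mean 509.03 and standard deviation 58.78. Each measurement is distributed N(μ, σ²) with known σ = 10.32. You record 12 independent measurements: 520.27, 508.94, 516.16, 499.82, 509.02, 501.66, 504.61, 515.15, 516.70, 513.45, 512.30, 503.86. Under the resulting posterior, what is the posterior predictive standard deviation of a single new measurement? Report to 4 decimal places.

For Normal data with known variance σ², a Normal(μ₀, σ₀²) prior on μ is conjugate. Posterior precision = 1/σ₀² + n/σ²; posterior mean is the precision-weighted average of μ₀ and x̄.
σ₀² = 58.78² = 3455.0884, σ² = 10.32² = 106.5024; σ² + n·σ₀² = 106.5024 + 12·3455.0884 = 41567.5632.
Posterior precision = 1/σ₀² + n/σ² = 1/3455.0884 + 12/106.5024 = (σ² + n·σ₀²)/(σ₀²σ²) = 41567.5632/(3455.0884·106.5024); posterior variance σₙ² = σ₀²σ²/(σ² + n·σ₀²) = 3455.0884·106.5024/41567.5632 = 8.852460.
Predictive variance for one new observation = σₙ² + σ² = 3455.0884·106.5024/41567.5632 + 106.5024 = σ²·(σ₀² + 41567.5632)/41567.5632 = 106.5024·45022.6516/41567.5632 = 115.354860; SD = √(106.5024·45022.6516/41567.5632) = 10.7403.

10.7403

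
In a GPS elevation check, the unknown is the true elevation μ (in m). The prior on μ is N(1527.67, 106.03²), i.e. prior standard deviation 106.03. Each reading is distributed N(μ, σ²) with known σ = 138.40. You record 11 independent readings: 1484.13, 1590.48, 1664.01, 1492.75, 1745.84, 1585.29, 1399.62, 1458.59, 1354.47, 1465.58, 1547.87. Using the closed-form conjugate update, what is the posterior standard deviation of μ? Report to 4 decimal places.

38.8302

For Normal data with known variance σ², a Normal(μ₀, σ₀²) prior on μ is conjugate. Posterior precision = 1/σ₀² + n/σ²; posterior mean is the precision-weighted average of μ₀ and x̄.
σ₀² = 106.03² = 11242.3609, σ² = 138.40² = 19154.56; σ² + n·σ₀² = 19154.56 + 11·11242.3609 = 142820.5299.
Posterior precision = 1/σ₀² + n/σ² = 1/11242.3609 + 11/19154.56 = (σ² + n·σ₀²)/(σ₀²σ²) = 142820.5299/(11242.3609·19154.56); posterior variance σₙ² = σ₀²σ²/(σ² + n·σ₀²) = 11242.3609·19154.56/142820.5299 = 1507.783766.
Posterior SD = √σₙ² = √(11242.3609·19154.56/142820.5299) = 38.8302.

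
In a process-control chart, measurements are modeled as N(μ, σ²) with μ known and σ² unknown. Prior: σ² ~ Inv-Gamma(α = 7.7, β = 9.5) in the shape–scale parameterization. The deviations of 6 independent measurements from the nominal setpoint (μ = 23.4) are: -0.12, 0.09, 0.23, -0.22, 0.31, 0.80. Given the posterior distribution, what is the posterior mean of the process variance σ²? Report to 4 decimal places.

With known mean μ and an Inverse-Gamma(α, β) prior on σ², the Normal likelihood is conjugate: posterior is Inv-Gamma(α + n/2, β + Σ(xᵢ−μ)²/2).
Σ(xᵢ−μ)² = (-0.12)² + (0.09)² + (0.23)² + (-0.22)² + (0.31)² + (0.80)² = 0.8599.
Posterior: Inv-Gamma(7.7 + 6/2, 9.5 + 0.8599/2) = Inv-Gamma(10.70, 9.92995).
E[σ²|data] = β/(α−1) = 9.92995/9.70 = 1.0237.

1.0237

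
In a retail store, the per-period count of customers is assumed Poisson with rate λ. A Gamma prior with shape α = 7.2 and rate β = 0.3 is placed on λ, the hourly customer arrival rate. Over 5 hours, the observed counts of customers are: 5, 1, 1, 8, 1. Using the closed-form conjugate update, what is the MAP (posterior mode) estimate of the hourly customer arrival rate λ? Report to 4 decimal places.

4.1887

With a Gamma(shape α, rate β) prior, the Poisson likelihood is conjugate: the posterior is Gamma(α + ΣXᵢ, β + n).
Sum of counts S = 16 over n = 5 hours.
Posterior: Gamma(α+S, β+n) = Gamma(7.2+16, 0.3+5) = Gamma(23.2, 5.3).
Mode of Gamma(α,β) for α≥1 is (α−1)/β = 22.2/5.3 = 4.1887.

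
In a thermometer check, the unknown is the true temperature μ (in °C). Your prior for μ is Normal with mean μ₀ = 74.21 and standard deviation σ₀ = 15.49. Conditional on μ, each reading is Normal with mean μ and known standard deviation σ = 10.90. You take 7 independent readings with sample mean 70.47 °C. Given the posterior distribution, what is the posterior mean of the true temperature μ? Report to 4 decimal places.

70.7171

For Normal data with known variance σ², a Normal(μ₀, σ₀²) prior on μ is conjugate. Posterior precision = 1/σ₀² + n/σ²; posterior mean is the precision-weighted average of μ₀ and x̄.
n·x̄ = 7·70.47 = 493.29.
σ₀² = 15.49² = 239.9401, σ² = 10.90² = 118.81; σ² + n·σ₀² = 118.81 + 7·239.9401 = 1798.3907.
Posterior mean = (μ₀/σ₀² + n·x̄/σ²)/(1/σ₀² + n/σ²) = (σ²·μ₀ + σ₀²·n·x̄)/(σ² + n·σ₀²) = (118.81·74.21 + 239.9401·493.29)/1798.3907 = 127176.942029/1798.3907 = 70.7171.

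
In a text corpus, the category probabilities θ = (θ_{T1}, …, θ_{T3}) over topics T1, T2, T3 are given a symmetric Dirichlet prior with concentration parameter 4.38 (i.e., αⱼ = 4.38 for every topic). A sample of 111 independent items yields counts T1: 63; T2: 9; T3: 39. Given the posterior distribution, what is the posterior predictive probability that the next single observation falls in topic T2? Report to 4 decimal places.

The Dirichlet prior is conjugate to the Multinomial likelihood: each posterior αⱼ = prior αⱼ + observed count nⱼ.
Posterior concentration: (67.38, 13.38, 43.38), total = 124.14.
P(next = T2 | data) = α_{T2}/Σα = 0.1078.

0.1078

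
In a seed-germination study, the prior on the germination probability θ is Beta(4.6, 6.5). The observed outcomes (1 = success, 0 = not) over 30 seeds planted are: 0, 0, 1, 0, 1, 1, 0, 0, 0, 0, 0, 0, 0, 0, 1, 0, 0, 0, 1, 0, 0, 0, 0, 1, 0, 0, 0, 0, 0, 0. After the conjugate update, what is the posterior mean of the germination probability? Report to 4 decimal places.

0.2579

The Beta prior is conjugate to a Binomial/Bernoulli likelihood; the update adds successes to α and failures to β.
Posterior: Beta(α+k, β+n−k) = Beta(4.6+6, 6.5+24) = Beta(10.6, 30.5).
Posterior mean = α/(α+β) = 10.6/41.1 = 0.2579.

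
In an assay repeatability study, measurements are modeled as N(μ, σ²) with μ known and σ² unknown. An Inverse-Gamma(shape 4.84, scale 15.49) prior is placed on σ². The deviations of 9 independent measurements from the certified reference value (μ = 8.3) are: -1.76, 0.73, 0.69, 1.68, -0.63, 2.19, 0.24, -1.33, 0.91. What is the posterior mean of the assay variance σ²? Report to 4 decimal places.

2.7432

With known mean μ and an Inverse-Gamma(α, β) prior on σ², the Normal likelihood is conjugate: posterior is Inv-Gamma(α + n/2, β + Σ(xᵢ−μ)²/2).
Σ(xᵢ−μ)² = (-1.76)² + (0.73)² + (0.69)² + (1.68)² + (-0.63)² + (2.19)² + (0.24)² + (-1.33)² + (0.91)² = 14.7766.
Posterior: Inv-Gamma(4.84 + 9/2, 15.49 + 14.7766/2) = Inv-Gamma(9.34, 22.87830).
E[σ²|data] = β/(α−1) = 22.87830/8.34 = 2.7432.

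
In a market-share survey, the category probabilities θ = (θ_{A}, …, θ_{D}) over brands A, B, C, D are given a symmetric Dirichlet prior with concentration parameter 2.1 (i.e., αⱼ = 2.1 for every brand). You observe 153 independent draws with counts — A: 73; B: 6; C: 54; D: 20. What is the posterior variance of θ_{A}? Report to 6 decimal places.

0.001532

The Dirichlet prior is conjugate to the Multinomial likelihood: each posterior αⱼ = prior αⱼ + observed count nⱼ.
Posterior concentration: (75.1, 8.1, 56.1, 22.1), total = 161.4.
Var[θ_j] = α_j(Σα−α_j)/((Σα)²(Σα+1)) = 75.1·86.3/(161.4²·162.4) = 0.001532.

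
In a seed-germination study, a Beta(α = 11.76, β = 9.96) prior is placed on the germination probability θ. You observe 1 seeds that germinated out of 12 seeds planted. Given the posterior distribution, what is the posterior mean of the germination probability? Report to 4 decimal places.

The Beta prior is conjugate to a Binomial/Bernoulli likelihood; the update adds successes to α and failures to β.
Posterior: Beta(α+k, β+n−k) = Beta(11.76+1, 9.96+11) = Beta(12.76, 20.96).
Posterior mean = α/(α+β) = 12.76/33.72 = 0.3784.

0.3784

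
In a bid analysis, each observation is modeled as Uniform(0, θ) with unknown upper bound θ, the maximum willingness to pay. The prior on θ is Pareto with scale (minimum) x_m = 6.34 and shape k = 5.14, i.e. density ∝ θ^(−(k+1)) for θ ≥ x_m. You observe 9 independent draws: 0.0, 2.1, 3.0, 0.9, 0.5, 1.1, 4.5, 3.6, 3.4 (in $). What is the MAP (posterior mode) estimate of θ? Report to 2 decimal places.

6.34

A Pareto(scale x_m, shape k) prior on the upper bound θ of Uniform(0, θ) is conjugate: posterior is Pareto(max(x_m, max xᵢ), k + n).
Sample maximum = 4.5; prior scale x_m = 6.34 → posterior scale = max = 6.34.
Posterior shape = 5.14 + 9 = 14.14.
The Pareto density is decreasing on [x_m, ∞), so the mode is x_m = 6.34.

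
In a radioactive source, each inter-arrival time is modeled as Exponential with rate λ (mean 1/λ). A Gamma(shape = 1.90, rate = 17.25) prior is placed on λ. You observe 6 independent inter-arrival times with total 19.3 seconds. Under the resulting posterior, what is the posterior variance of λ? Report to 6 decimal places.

With a Gamma(shape α, rate β) prior on the exponential rate λ, the posterior after n observations with total T = Σxᵢ is Gamma(α+n, β+T).
Posterior: Gamma(1.90+6, 17.25+19.3) = Gamma(7.90, 36.55).
Var = α/β² = 0.005914.

0.005914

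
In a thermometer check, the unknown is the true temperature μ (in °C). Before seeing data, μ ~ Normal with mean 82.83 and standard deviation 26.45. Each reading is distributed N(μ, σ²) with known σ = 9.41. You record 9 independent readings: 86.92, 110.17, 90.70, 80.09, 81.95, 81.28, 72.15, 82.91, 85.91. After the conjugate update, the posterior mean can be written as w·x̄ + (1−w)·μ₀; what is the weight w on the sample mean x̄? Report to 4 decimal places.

0.9861

For Normal data with known variance σ², a Normal(μ₀, σ₀²) prior on μ is conjugate. Posterior precision = 1/σ₀² + n/σ²; posterior mean is the precision-weighted average of μ₀ and x̄.
σ₀² = 26.45² = 699.6025, σ² = 9.41² = 88.5481. Prior precision 1/σ₀² = 1/699.6025; data precision n/σ² = 9/88.5481.
w = (n/σ²)/(1/σ₀² + n/σ²) = n·σ₀²/(σ² + n·σ₀²) = 9·699.6025/(88.5481 + 9·699.6025) = 6296.4225/6384.9706 = 0.9861.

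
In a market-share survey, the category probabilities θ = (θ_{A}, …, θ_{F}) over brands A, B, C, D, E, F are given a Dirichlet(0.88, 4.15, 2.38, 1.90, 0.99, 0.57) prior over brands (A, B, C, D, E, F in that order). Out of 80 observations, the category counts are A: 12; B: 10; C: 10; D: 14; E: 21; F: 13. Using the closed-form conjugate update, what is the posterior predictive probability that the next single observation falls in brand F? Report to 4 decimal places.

The Dirichlet prior is conjugate to the Multinomial likelihood: each posterior αⱼ = prior αⱼ + observed count nⱼ.
Posterior concentration: (12.88, 14.15, 12.38, 15.90, 21.99, 13.57), total = 90.87.
P(next = F | data) = α_{F}/Σα = 0.1493.

0.1493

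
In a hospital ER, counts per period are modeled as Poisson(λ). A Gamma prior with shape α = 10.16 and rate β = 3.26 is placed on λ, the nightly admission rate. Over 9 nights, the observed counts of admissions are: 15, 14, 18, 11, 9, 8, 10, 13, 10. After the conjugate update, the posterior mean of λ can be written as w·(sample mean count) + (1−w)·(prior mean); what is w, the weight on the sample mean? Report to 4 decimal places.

0.7341

With a Gamma(shape α, rate β) prior, the Poisson likelihood is conjugate: the posterior is Gamma(α + ΣXᵢ, β + n).
Posterior mean = (α₀+S)/(β₀+n) = [n/(β₀+n)]·(S/n) + [β₀/(β₀+n)]·(α₀/β₀), so only n and β₀ enter the weight.
Weight on data w = n/(β₀+n) = 9/(3.26+9) = 9/12.26 = 0.7341.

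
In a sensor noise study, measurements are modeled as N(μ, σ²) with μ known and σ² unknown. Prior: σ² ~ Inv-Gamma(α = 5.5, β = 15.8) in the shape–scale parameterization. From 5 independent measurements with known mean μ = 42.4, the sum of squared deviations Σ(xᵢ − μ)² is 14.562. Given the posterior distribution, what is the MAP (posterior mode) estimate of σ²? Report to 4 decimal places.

2.5646

With known mean μ and an Inverse-Gamma(α, β) prior on σ², the Normal likelihood is conjugate: posterior is Inv-Gamma(α + n/2, β + Σ(xᵢ−μ)²/2).
Posterior: Inv-Gamma(5.5 + 5/2, 15.8 + 14.562/2) = Inv-Gamma(8.00, 23.0810).
Mode = β/(α+1) = 23.0810/9.00 = 2.5646.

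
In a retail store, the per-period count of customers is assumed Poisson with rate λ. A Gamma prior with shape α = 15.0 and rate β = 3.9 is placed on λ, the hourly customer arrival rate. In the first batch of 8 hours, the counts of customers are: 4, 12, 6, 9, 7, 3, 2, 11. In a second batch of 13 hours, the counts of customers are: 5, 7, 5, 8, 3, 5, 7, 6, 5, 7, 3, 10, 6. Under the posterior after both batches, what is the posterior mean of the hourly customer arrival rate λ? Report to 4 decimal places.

5.8635

With a Gamma(shape α, rate β) prior, the Poisson likelihood is conjugate: the posterior is Gamma(α + ΣXᵢ, β + n).
Batch 1: sum of counts S = 54 over n = 8 hours.
After batch 1: Gamma(α+S, β+n) = Gamma(15.0+54, 3.9+8) = Gamma(69.0, 11.9).
Batch 2: sum of counts S = 77 over n = 13 hours.
After batch 2: Gamma(α+S, β+n) = Gamma(69.0+77, 11.9+13) = Gamma(146.0, 24.9).
Posterior mean = α/β = 146.0/24.9 = 5.8635.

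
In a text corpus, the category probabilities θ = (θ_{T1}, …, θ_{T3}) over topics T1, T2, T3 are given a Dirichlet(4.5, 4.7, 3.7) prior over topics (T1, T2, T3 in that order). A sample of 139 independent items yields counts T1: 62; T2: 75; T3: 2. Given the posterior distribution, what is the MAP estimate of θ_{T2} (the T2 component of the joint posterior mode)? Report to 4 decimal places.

The Dirichlet prior is conjugate to the Multinomial likelihood: each posterior αⱼ = prior αⱼ + observed count nⱼ.
Posterior concentration: (66.5, 79.7, 5.7), total = 151.9.
Joint mode component: (α_{T2}−1)/(Σα−K) = 78.7/148.9 = 0.5285.

0.5285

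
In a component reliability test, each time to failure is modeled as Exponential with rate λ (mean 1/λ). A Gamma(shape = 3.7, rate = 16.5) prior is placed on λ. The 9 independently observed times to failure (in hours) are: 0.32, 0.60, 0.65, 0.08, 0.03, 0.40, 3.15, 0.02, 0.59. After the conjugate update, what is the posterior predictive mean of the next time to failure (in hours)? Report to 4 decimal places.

With a Gamma(shape α, rate β) prior on the exponential rate λ, the posterior after n observations with total T = Σxᵢ is Gamma(α+n, β+T).
Sum of observations T = 5.84 hours; n = 9.
Posterior: Gamma(3.7+9, 16.5+5.84) = Gamma(12.7, 22.34).
The predictive distribution for the next observation is Lomax; its mean is β/(α−1) = 22.34/11.7 = 1.9094.

1.9094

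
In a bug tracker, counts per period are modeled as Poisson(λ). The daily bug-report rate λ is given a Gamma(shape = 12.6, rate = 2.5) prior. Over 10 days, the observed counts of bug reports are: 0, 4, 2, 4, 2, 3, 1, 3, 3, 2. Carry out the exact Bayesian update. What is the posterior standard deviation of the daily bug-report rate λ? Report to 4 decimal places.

0.4840

With a Gamma(shape α, rate β) prior, the Poisson likelihood is conjugate: the posterior is Gamma(α + ΣXᵢ, β + n).
Sum of counts S = 24 over n = 10 days.
Posterior: Gamma(α+S, β+n) = Gamma(12.6+24, 2.5+10) = Gamma(36.6, 12.5).
SD = √α/β = √36.6/12.5 = 0.4840.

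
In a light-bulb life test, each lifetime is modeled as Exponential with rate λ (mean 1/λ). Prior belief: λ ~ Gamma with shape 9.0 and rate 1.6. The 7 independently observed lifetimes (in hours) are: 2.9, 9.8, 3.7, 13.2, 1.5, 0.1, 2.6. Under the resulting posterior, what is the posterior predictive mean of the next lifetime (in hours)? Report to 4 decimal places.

With a Gamma(shape α, rate β) prior on the exponential rate λ, the posterior after n observations with total T = Σxᵢ is Gamma(α+n, β+T).
Sum of observations T = 33.8 hours; n = 7.
Posterior: Gamma(9.0+7, 1.6+33.8) = Gamma(16.0, 35.4).
The predictive distribution for the next observation is Lomax; its mean is β/(α−1) = 35.4/15.0 = 2.3600.

2.3600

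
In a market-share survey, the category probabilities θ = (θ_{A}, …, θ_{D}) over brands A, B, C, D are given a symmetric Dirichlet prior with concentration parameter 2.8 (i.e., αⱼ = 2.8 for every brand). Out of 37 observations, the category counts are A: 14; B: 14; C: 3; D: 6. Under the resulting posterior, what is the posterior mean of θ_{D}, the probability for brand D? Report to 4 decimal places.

0.1826

The Dirichlet prior is conjugate to the Multinomial likelihood: each posterior αⱼ = prior αⱼ + observed count nⱼ.
Posterior concentration: (16.8, 16.8, 5.8, 8.8), total = 48.2.
E[θ_{D}|data] = α_{D}/Σα = 8.8/48.2 = 0.1826.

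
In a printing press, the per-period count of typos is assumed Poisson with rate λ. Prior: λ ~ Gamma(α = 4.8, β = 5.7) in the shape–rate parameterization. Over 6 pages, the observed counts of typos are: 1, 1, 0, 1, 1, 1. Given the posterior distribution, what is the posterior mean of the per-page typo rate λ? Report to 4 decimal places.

0.8376

With a Gamma(shape α, rate β) prior, the Poisson likelihood is conjugate: the posterior is Gamma(α + ΣXᵢ, β + n).
Sum of counts S = 5 over n = 6 pages.
Posterior: Gamma(α+S, β+n) = Gamma(4.8+5, 5.7+6) = Gamma(9.8, 11.7).
Posterior mean = α/β = 9.8/11.7 = 0.8376.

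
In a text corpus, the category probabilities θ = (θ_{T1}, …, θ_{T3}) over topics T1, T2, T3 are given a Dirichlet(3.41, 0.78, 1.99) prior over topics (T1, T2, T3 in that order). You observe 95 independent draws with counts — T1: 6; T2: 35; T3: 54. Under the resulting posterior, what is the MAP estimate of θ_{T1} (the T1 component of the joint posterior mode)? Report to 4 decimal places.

0.0857

The Dirichlet prior is conjugate to the Multinomial likelihood: each posterior αⱼ = prior αⱼ + observed count nⱼ.
Posterior concentration: (9.41, 35.78, 55.99), total = 101.18.
Joint mode component: (α_{T1}−1)/(Σα−K) = 8.41/98.18 = 0.0857.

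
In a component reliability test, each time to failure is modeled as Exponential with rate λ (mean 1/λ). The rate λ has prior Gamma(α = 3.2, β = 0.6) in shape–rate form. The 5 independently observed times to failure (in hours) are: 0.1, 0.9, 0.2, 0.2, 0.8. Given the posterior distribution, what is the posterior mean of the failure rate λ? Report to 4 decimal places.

With a Gamma(shape α, rate β) prior on the exponential rate λ, the posterior after n observations with total T = Σxᵢ is Gamma(α+n, β+T).
Sum of observations T = 2.2 hours; n = 5.
Posterior: Gamma(3.2+5, 0.6+2.2) = Gamma(8.2, 2.8).
Posterior mean of λ = α/β = 8.2/2.8 = 2.9286.

2.9286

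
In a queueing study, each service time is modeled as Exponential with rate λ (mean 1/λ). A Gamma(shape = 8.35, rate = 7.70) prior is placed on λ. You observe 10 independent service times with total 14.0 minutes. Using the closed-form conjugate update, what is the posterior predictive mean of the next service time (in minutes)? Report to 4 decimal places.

1.2507

With a Gamma(shape α, rate β) prior on the exponential rate λ, the posterior after n observations with total T = Σxᵢ is Gamma(α+n, β+T).
Posterior: Gamma(8.35+10, 7.70+14.0) = Gamma(18.35, 21.70).
The predictive distribution for the next observation is Lomax; its mean is β/(α−1) = 21.70/17.35 = 1.2507.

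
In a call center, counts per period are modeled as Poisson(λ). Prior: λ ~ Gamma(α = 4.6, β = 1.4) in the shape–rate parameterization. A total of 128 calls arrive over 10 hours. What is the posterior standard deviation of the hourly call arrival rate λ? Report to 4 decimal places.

With a Gamma(shape α, rate β) prior, the Poisson likelihood is conjugate: the posterior is Gamma(α + ΣXᵢ, β + n).
Posterior: Gamma(α+S, β+n) = Gamma(4.6+128, 1.4+10) = Gamma(132.6, 11.4).
SD = √α/β = √132.6/11.4 = 1.0101.

1.0101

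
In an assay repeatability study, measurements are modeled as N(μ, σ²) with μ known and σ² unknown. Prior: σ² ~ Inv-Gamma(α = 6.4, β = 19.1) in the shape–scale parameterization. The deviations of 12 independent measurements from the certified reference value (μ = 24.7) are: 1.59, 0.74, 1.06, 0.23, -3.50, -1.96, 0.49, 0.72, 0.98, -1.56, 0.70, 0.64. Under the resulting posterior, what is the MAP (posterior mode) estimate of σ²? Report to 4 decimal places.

2.3730

With known mean μ and an Inverse-Gamma(α, β) prior on σ², the Normal likelihood is conjugate: posterior is Inv-Gamma(α + n/2, β + Σ(xᵢ−μ)²/2).
Σ(xᵢ−μ)² = (1.59)² + (0.74)² + (1.06)² + (0.23)² + (-3.50)² + (-1.96)² + (0.49)² + (0.72)² + (0.98)² + (-1.56)² + (0.70)² + (0.64)² = 25.3959.
Posterior: Inv-Gamma(6.4 + 12/2, 19.1 + 25.3959/2) = Inv-Gamma(12.40, 31.79795).
Mode = β/(α+1) = 31.79795/13.40 = 2.3730.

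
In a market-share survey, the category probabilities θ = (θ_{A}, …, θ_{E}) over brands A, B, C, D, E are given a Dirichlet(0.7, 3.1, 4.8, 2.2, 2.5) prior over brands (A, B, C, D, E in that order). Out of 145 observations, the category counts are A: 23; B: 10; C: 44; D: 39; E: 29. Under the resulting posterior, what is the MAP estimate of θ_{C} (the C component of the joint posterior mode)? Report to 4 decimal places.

The Dirichlet prior is conjugate to the Multinomial likelihood: each posterior αⱼ = prior αⱼ + observed count nⱼ.
Posterior concentration: (23.7, 13.1, 48.8, 41.2, 31.5), total = 158.3.
Joint mode component: (α_{C}−1)/(Σα−K) = 47.8/153.3 = 0.3118.

0.3118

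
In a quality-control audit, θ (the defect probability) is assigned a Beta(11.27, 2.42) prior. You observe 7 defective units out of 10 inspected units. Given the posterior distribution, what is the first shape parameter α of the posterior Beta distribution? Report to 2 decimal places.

The Beta prior is conjugate to a Binomial/Bernoulli likelihood; the update adds successes to α and failures to β.
Posterior: Beta(α+k, β+n−k) = Beta(11.27+7, 2.42+3) = Beta(18.27, 5.42).
Posterior α = 18.27.

18.27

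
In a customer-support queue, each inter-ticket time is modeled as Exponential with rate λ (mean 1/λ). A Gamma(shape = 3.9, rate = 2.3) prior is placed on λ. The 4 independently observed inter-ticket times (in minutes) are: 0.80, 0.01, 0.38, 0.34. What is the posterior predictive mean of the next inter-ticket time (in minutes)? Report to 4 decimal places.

With a Gamma(shape α, rate β) prior on the exponential rate λ, the posterior after n observations with total T = Σxᵢ is Gamma(α+n, β+T).
Sum of observations T = 1.53 minutes; n = 4.
Posterior: Gamma(3.9+4, 2.3+1.53) = Gamma(7.9, 3.83).
The predictive distribution for the next observation is Lomax; its mean is β/(α−1) = 3.83/6.9 = 0.5551.

0.5551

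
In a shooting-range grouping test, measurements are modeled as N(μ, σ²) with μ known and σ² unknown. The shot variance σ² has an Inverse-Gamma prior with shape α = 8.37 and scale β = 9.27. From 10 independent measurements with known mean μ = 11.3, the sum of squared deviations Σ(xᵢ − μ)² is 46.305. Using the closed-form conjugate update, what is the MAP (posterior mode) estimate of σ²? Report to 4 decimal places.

With known mean μ and an Inverse-Gamma(α, β) prior on σ², the Normal likelihood is conjugate: posterior is Inv-Gamma(α + n/2, β + Σ(xᵢ−μ)²/2).
Posterior: Inv-Gamma(8.37 + 10/2, 9.27 + 46.305/2) = Inv-Gamma(13.37, 32.4225).
Mode = β/(α+1) = 32.4225/14.37 = 2.2563.

2.2563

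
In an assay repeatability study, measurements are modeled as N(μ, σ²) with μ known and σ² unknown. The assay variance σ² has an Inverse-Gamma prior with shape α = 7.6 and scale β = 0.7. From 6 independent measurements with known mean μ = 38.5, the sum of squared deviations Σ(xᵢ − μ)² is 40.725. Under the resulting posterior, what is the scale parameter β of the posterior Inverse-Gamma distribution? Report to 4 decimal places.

With known mean μ and an Inverse-Gamma(α, β) prior on σ², the Normal likelihood is conjugate: posterior is Inv-Gamma(α + n/2, β + Σ(xᵢ−μ)²/2).
Posterior: Inv-Gamma(7.6 + 6/2, 0.7 + 40.725/2) = Inv-Gamma(10.60, 21.0625).
Posterior β = 21.0625.

21.0625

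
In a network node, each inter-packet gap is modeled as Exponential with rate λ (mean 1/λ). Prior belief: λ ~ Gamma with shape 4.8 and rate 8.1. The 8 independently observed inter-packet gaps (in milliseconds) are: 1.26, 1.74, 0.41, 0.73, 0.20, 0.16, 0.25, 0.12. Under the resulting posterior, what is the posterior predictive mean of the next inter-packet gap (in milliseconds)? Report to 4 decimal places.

With a Gamma(shape α, rate β) prior on the exponential rate λ, the posterior after n observations with total T = Σxᵢ is Gamma(α+n, β+T).
Sum of observations T = 4.87 milliseconds; n = 8.
Posterior: Gamma(4.8+8, 8.1+4.87) = Gamma(12.8, 12.97).
The predictive distribution for the next observation is Lomax; its mean is β/(α−1) = 12.97/11.8 = 1.0992.

1.0992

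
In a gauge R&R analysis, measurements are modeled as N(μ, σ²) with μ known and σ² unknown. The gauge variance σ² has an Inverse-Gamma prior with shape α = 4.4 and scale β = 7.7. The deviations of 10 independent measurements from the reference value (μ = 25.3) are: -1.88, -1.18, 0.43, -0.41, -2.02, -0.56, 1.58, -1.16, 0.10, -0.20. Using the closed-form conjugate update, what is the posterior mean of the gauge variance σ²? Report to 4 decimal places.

With known mean μ and an Inverse-Gamma(α, β) prior on σ², the Normal likelihood is conjugate: posterior is Inv-Gamma(α + n/2, β + Σ(xᵢ−μ)²/2).
Σ(xᵢ−μ)² = (-1.88)² + (-1.18)² + (0.43)² + (-0.41)² + (-2.02)² + (-0.56)² + (1.58)² + (-1.16)² + (0.10)² + (-0.20)² = 13.5658.
Posterior: Inv-Gamma(4.4 + 10/2, 7.7 + 13.5658/2) = Inv-Gamma(9.40, 14.48290).
E[σ²|data] = β/(α−1) = 14.48290/8.40 = 1.7242.

1.7242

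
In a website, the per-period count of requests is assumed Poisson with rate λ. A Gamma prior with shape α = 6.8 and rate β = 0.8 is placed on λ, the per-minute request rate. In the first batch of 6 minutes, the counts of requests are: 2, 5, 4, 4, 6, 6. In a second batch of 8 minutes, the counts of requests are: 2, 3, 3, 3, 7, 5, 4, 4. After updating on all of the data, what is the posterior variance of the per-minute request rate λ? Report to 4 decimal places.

0.2958

With a Gamma(shape α, rate β) prior, the Poisson likelihood is conjugate: the posterior is Gamma(α + ΣXᵢ, β + n).
Batch 1: sum of counts S = 27 over n = 6 minutes.
After batch 1: Gamma(α+S, β+n) = Gamma(6.8+27, 0.8+6) = Gamma(33.8, 6.8).
Batch 2: sum of counts S = 31 over n = 8 minutes.
After batch 2: Gamma(α+S, β+n) = Gamma(33.8+31, 6.8+8) = Gamma(64.8, 14.8).
Var = α/β² = 64.8/14.8² = 0.2958.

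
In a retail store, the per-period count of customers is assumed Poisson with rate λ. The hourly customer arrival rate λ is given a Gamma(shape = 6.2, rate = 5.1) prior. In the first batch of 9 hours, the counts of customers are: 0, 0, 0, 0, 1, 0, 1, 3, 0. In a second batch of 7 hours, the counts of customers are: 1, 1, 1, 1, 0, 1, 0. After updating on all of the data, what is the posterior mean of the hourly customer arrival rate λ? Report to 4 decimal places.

With a Gamma(shape α, rate β) prior, the Poisson likelihood is conjugate: the posterior is Gamma(α + ΣXᵢ, β + n).
Batch 1: sum of counts S = 5 over n = 9 hours.
After batch 1: Gamma(α+S, β+n) = Gamma(6.2+5, 5.1+9) = Gamma(11.2, 14.1).
Batch 2: sum of counts S = 5 over n = 7 hours.
After batch 2: Gamma(α+S, β+n) = Gamma(11.2+5, 14.1+7) = Gamma(16.2, 21.1).
Posterior mean = α/β = 16.2/21.1 = 0.7678.

0.7678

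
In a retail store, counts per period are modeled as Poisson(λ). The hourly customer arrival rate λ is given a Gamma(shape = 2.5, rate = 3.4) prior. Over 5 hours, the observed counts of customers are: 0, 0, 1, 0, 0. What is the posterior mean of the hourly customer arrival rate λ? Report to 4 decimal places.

With a Gamma(shape α, rate β) prior, the Poisson likelihood is conjugate: the posterior is Gamma(α + ΣXᵢ, β + n).
Sum of counts S = 1 over n = 5 hours.
Posterior: Gamma(α+S, β+n) = Gamma(2.5+1, 3.4+5) = Gamma(3.5, 8.4).
Posterior mean = α/β = 3.5/8.4 = 0.4167.

0.4167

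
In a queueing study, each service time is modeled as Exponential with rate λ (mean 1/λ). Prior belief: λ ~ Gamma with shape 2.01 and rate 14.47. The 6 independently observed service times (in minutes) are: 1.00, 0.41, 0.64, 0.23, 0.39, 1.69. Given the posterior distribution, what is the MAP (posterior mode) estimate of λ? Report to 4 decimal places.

With a Gamma(shape α, rate β) prior on the exponential rate λ, the posterior after n observations with total T = Σxᵢ is Gamma(α+n, β+T).
Sum of observations T = 4.36 minutes; n = 6.
Posterior: Gamma(2.01+6, 14.47+4.36) = Gamma(8.01, 18.83).
Mode = (α−1)/β = 0.3723.

0.3723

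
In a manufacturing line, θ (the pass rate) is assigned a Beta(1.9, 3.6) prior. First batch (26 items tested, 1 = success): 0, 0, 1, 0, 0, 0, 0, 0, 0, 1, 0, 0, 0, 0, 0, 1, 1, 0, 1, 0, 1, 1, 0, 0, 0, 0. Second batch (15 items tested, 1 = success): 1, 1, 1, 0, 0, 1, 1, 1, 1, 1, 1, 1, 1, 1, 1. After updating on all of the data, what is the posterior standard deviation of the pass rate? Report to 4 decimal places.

The Beta prior is conjugate to a Binomial/Bernoulli likelihood; the update adds successes to α and failures to β.
After batch 1: Beta(1.9+7, 3.6+19) = Beta(8.9, 22.6).
After batch 2: Beta(8.9+13, 22.6+2) = Beta(21.9, 24.6).
Var = αβ/((α+β)²(α+β+1)) = 21.9·24.6/(46.5²·47.5) = 0.00524541; SD = √0.00524541 = 0.0724.

0.0724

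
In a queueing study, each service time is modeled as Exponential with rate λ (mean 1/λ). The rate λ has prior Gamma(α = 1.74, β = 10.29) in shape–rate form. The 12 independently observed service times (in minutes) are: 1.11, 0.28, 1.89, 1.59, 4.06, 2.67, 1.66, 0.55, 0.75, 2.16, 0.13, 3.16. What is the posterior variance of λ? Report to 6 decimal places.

With a Gamma(shape α, rate β) prior on the exponential rate λ, the posterior after n observations with total T = Σxᵢ is Gamma(α+n, β+T).
Sum of observations T = 20.01 minutes; n = 12.
Posterior: Gamma(1.74+12, 10.29+20.01) = Gamma(13.74, 30.30).
Var = α/β² = 0.014966.

0.014966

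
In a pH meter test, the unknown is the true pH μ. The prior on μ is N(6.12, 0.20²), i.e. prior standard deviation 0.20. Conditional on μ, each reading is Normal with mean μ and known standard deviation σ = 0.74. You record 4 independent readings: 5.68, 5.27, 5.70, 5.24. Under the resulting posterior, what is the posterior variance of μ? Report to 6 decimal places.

For Normal data with known variance σ², a Normal(μ₀, σ₀²) prior on μ is conjugate. Posterior precision = 1/σ₀² + n/σ²; posterior mean is the precision-weighted average of μ₀ and x̄.
σ₀² = 0.20² = 0.04, σ² = 0.74² = 0.5476; σ² + n·σ₀² = 0.5476 + 4·0.04 = 0.7076.
Posterior precision = 1/σ₀² + n/σ² = 1/0.04 + 4/0.5476 = (σ² + n·σ₀²)/(σ₀²σ²) = 0.7076/(0.04·0.5476); posterior variance σₙ² = σ₀²σ²/(σ² + n·σ₀²) = 0.04·0.5476/0.7076 = 0.030955.

0.030955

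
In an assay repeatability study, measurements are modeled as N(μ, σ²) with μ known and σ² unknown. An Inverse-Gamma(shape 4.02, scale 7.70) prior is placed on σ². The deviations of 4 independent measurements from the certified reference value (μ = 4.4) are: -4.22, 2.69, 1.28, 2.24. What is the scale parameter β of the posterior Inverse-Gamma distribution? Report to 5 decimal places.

23.55025

With known mean μ and an Inverse-Gamma(α, β) prior on σ², the Normal likelihood is conjugate: posterior is Inv-Gamma(α + n/2, β + Σ(xᵢ−μ)²/2).
Σ(xᵢ−μ)² = (-4.22)² + (2.69)² + (1.28)² + (2.24)² = 31.7005.
Posterior: Inv-Gamma(4.02 + 4/2, 7.70 + 31.7005/2) = Inv-Gamma(6.02, 23.55025).
Posterior β = 23.55025.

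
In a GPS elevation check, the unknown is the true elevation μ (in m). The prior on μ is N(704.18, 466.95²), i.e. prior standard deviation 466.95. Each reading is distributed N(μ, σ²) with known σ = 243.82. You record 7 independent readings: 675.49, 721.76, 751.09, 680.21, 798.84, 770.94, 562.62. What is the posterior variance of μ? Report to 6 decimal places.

8174.218674

For Normal data with known variance σ², a Normal(μ₀, σ₀²) prior on μ is conjugate. Posterior precision = 1/σ₀² + n/σ²; posterior mean is the precision-weighted average of μ₀ and x̄.
σ₀² = 466.95² = 218042.3025, σ² = 243.82² = 59448.1924; σ² + n·σ₀² = 59448.1924 + 7·218042.3025 = 1585744.3099.
Posterior precision = 1/σ₀² + n/σ² = 1/218042.3025 + 7/59448.1924 = (σ² + n·σ₀²)/(σ₀²σ²) = 1585744.3099/(218042.3025·59448.1924); posterior variance σₙ² = σ₀²σ²/(σ² + n·σ₀²) = 218042.3025·59448.1924/1585744.3099 = 8174.218674.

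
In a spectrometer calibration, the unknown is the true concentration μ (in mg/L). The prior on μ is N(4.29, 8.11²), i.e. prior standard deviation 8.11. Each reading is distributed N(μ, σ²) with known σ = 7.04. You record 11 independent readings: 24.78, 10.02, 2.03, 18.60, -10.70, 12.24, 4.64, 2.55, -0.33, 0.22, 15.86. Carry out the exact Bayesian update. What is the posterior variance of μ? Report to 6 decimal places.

For Normal data with known variance σ², a Normal(μ₀, σ₀²) prior on μ is conjugate. Posterior precision = 1/σ₀² + n/σ²; posterior mean is the precision-weighted average of μ₀ and x̄.
σ₀² = 8.11² = 65.7721, σ² = 7.04² = 49.5616; σ² + n·σ₀² = 49.5616 + 11·65.7721 = 773.0547.
Posterior precision = 1/σ₀² + n/σ² = 1/65.7721 + 11/49.5616 = (σ² + n·σ₀²)/(σ₀²σ²) = 773.0547/(65.7721·49.5616); posterior variance σₙ² = σ₀²σ²/(σ² + n·σ₀²) = 65.7721·49.5616/773.0547 = 4.216740.

4.216740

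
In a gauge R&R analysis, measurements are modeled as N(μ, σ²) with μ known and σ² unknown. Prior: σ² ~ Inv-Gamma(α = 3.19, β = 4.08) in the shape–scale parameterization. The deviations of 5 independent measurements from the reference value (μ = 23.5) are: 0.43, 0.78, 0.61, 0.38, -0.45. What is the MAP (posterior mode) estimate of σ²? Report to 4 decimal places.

With known mean μ and an Inverse-Gamma(α, β) prior on σ², the Normal likelihood is conjugate: posterior is Inv-Gamma(α + n/2, β + Σ(xᵢ−μ)²/2).
Σ(xᵢ−μ)² = (0.43)² + (0.78)² + (0.61)² + (0.38)² + (-0.45)² = 1.5123.
Posterior: Inv-Gamma(3.19 + 5/2, 4.08 + 1.5123/2) = Inv-Gamma(5.69, 4.83615).
Mode = β/(α+1) = 4.83615/6.69 = 0.7229.

0.7229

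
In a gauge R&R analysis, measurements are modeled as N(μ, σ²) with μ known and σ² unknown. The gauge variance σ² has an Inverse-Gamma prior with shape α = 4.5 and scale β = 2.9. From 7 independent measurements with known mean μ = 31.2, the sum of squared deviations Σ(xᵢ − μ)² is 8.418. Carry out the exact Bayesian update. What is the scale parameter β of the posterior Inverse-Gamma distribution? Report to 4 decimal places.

7.1090

With known mean μ and an Inverse-Gamma(α, β) prior on σ², the Normal likelihood is conjugate: posterior is Inv-Gamma(α + n/2, β + Σ(xᵢ−μ)²/2).
Posterior: Inv-Gamma(4.5 + 7/2, 2.9 + 8.418/2) = Inv-Gamma(8.00, 7.1090).
Posterior β = 7.1090.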